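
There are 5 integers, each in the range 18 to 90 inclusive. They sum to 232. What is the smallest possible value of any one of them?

To make one integer as small as possible, make the other 4 as large as possible.
The other 4 can take up 4 × 90 = 360 ≥ 232 − 18, so one integer can sit at its floor of 18.
Achievable: one at 18 and the other 4 totalling 214, which fits since 4 × 18 ≤ 214 ≤ 4 × 90.

18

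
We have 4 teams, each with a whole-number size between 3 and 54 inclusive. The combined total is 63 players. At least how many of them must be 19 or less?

Each value above 19 is at least 20, contributing at least 20 − 3 = 17 above the floor 3.
The sum exceeds the floor total 12 by 51, so at most ⌊51/17⌋ = 3 exceed 19, and at least 1 are ≤ 19.
Exactly 1 works: 1 value at 3 and 3 at 20 total 63.

1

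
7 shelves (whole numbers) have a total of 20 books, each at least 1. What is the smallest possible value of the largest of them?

Some value must be at least ⌈20/7⌉ = 3, since 7 × 2 = 14 < 20.
Equality holds with 6 values of 3 and 1 value of 2.

3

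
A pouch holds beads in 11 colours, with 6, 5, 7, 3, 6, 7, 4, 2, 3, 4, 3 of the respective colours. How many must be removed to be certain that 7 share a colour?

In the worst case you take as many as possible of each colour without reaching 7: 6 + 5 + 6 + 3 + 6 + 6 + 4 + 2 + 3 + 4 + 3 = 48.
The next one must give 7 of some colour, so 48 + 1 = 49.

49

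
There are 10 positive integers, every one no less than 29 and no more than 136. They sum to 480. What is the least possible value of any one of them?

Minimizing one value means maximizing the remaining 9.
The other 9 can take up 9 × 136 = 1224 ≥ 480 − 29, so one integer can sit at its floor of 29.
Achievable: one at 29 and the other 9 totalling 451, which fits since 9 × 29 ≤ 451 ≤ 9 × 136.

29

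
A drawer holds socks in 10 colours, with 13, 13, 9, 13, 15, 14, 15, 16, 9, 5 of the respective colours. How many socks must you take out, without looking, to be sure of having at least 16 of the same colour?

In the worst case you take as many as possible of each colour without reaching 16: 13 + 13 + 9 + 13 + 15 + 14 + 15 + 15 + 9 + 5 = 121.
The next one must give 16 of some colour, so 121 + 1 = 122.

122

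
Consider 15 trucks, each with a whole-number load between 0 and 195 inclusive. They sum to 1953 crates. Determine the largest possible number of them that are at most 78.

Suppose k of them are at most 78. Those contribute at most 78 each and the rest at most 195 each.
So the total is at most 78k + 195(15 − k) = 2925 − 117k. This must still be ≥ 1953, so k ≤ 8.
k = 8 is achieved by 8 values at 78 and 7 at 195, total 1989; lower one of the 195's by 36 (still > 78) to reach 1953.

8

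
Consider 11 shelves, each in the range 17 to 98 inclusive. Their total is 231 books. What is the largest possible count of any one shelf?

61

Maximizing one value means minimizing the remaining 10.
The other 10 contribute at least 10 × 17 = 170, leaving at most 231 − 170 = 61.
Since 61 ≤ 98, this is achievable: one at 61 and 10 at 17.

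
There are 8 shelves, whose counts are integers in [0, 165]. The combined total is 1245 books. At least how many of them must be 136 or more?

6

Each value short of 136 is at most 135, costing at least 165 − 135 = 30 against the maximum total of 1320.
We can afford to lose at most 1320 − 1245 = 75, so at most ⌊75/30⌋ = 2 fall short, and at least 6 are ≥ 136.
Exactly 6 works: 6 values at 165 and 2 at 135 total 1260; lower one of the high values by 15 (still ≥ 136) to hit 1245.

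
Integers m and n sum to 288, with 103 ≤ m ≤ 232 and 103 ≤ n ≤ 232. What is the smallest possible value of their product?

19055

mn = m(288 − m) is concave in m, so over [103, 185] it is minimized at an endpoint.
The extreme feasible split is m = 103, n = 185, giving mn = 19055.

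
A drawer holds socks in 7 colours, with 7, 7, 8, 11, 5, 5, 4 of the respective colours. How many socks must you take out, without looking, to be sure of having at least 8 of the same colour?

In the worst case you take as many as possible of each colour without reaching 8: 7 + 7 + 7 + 7 + 5 + 5 + 4 = 42.
The next one must give 8 of some colour, so 42 + 1 = 43.

43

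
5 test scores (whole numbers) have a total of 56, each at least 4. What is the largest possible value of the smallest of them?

If every one of the 5 were at least 12, the total would be at least 5 × 12 = 60 > 56.
Taking 4 copies of 11 and 1 copy of 12 gives exactly 56, so 11 is attained.

11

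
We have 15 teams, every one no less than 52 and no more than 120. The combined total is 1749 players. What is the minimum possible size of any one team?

69

To make one team as small as possible, make the other 14 as large as possible.
The other 14 contribute at most 14 × 120 = 1680, leaving at least 1749 − 1680 = 69.
Since 69 ≥ 52, this is achievable: one at 69 and 14 at 120.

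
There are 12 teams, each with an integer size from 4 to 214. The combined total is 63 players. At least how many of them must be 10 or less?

Each value above 10 is at least 11, contributing at least 11 − 4 = 7 above the floor 4.
The sum exceeds the floor total 48 by 15, so at most ⌊15/7⌋ = 2 exceed 10, and at least 10 are ≤ 10.
Exactly 10 works: 10 values at 4 and 2 at 11 total 62; raise one of the low values by 1 (still ≤ 10) to hit 63.

10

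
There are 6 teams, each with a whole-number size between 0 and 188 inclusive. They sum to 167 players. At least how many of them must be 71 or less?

If only k of them are at most 71, the other 6 − k are at least 72, so the total is at least (6 − k)·72 + k·0.
This is ≤ 167, so (6 − k)·72 + 0k ≤ 167, which gives k ≥ 4.
Exactly 4 works: 4 values at 0 and 2 at 72 total 144; raise one of the low values by 23 (still ≤ 71) to hit 167.

4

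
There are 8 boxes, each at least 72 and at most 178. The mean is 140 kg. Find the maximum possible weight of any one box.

Maximizing one value means minimizing the remaining 7.
The total is 8 × 140 = 1120.
The other 7 contribute at least 7 × 72 = 504, leaving at most 1120 − 504 = 616.
But each box is capped at 178, so the maximum is 178.
Achievable: one at 178 and the other 7 totalling 942, which fits since 7 × 72 ≤ 942 ≤ 7 × 178.

178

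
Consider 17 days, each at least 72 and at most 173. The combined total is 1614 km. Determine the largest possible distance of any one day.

173

To make one day as large as possible, make the other 16 as small as possible.
The other 16 contribute at least 16 × 72 = 1152, leaving at most 1614 − 1152 = 462.
But each day is capped at 173, so the maximum is 173.
Achievable: one at 173 and the other 16 totalling 1441, which fits since 16 × 72 ≤ 1441 ≤ 16 × 173.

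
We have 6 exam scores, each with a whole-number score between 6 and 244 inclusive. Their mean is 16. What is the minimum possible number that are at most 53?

5

The total is 6 × 16 = 96.
If only k of them are at most 53, the other 6 − k are at least 54, so the total is at least (6 − k)·54 + k·6.
This is ≤ 96, so (6 − k)·54 + 6k ≤ 96, which gives k ≥ 5.
Exactly 5 works: 5 values at 6 and 1 at 54 total 84; raise one of the low values by 12 (still ≤ 53) to hit 96.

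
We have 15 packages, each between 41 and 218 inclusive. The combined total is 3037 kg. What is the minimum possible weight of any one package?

41

Minimizing one value means maximizing the remaining 14.
The other 14 can take up 14 × 218 = 3052 ≥ 3037 − 41, so one package can sit at its floor of 41.
Achievable: one at 41 and the other 14 totalling 2996, which fits since 14 × 41 ≤ 2996 ≤ 14 × 218.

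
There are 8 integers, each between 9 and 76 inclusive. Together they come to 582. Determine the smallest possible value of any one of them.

To make one integer as small as possible, make the other 7 as large as possible.
The other 7 contribute at most 7 × 76 = 532, leaving at least 582 − 532 = 50.
Since 50 ≥ 9, this is achievable: one at 50 and 7 at 76.

50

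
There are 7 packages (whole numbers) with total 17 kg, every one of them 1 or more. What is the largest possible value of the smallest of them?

2

If every one of the 7 were at least 3, the total would be at least 7 × 3 = 21 > 17.
Achievable: 4 of them at 2 and 3 at 3 total 17.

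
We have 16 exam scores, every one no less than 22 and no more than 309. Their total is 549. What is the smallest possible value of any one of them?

Minimizing one value means maximizing the remaining 15.
The other 15 can take up 15 × 309 = 4635 ≥ 549 − 22, so one score can sit at its floor of 22.
Achievable: one at 22 and the other 15 totalling 527, which fits since 15 × 22 ≤ 527 ≤ 15 × 309.

22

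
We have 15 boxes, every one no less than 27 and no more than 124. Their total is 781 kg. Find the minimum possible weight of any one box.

To make one box as small as possible, make the other 14 as large as possible.
The other 14 can take up 14 × 124 = 1736 ≥ 781 − 27, so one box can sit at its floor of 27.
Achievable: one at 27 and the other 14 totalling 754, which fits since 14 × 27 ≤ 754 ≤ 14 × 124.

27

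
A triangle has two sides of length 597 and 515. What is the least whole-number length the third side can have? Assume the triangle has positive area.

The third side must exceed |597 − 515| = 82.
The smallest integer above 82 is 83.

83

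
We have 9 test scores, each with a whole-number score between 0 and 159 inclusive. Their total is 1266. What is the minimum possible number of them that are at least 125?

Each value short of 125 is at most 124, costing at least 159 − 124 = 35 against the maximum total of 1431.
We can afford to lose at most 1431 − 1266 = 165, so at most ⌊165/35⌋ = 4 fall short, and at least 5 are ≥ 125.
Exactly 5 works: 5 values at 159 and 4 at 124 total 1291; lower one of the high values by 25 (still ≥ 125) to hit 1266.

5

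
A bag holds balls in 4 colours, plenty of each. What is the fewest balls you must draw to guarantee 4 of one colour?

You could draw 3 of every colour without reaching 4 of any — 12 in all.
One more forces 4 of some colour, so 12 + 1 = 13.

13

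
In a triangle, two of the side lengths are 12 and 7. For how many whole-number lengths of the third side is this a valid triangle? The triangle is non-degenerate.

The triangle inequality gives |12 − 7| < c < 12 + 7, i.e. 5 < c < 19.
So c can be any integer from 6 to 18: 13 values.

13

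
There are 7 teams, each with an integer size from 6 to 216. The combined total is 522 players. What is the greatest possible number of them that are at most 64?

Suppose k of them are at most 64. Those contribute at most 64 each and the rest at most 216 each.
So the total is at most 64k + 216(7 − k) = 1512 − 152k. This must still be ≥ 522, so k ≤ 6.
k = 6 is achieved by 6 values at 64 and 1 at 216, total 600; lower one of the 216's by 78 (still > 64) to reach 522.

6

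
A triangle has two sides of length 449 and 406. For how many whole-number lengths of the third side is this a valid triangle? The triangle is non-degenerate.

811

The triangle inequality gives |449 − 406| < c < 449 + 406, i.e. 43 < c < 855.
So c can be any integer from 44 to 854: 811 values.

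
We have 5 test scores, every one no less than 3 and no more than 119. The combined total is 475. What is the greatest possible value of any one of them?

To make one score as large as possible, make the other 4 as small as possible.
The other 4 contribute at least 4 × 3 = 12, leaving at most 475 − 12 = 463.
But each score is capped at 119, so the maximum is 119.
Achievable: one at 119 and the other 4 totalling 356, which fits since 4 × 3 ≤ 356 ≤ 4 × 119.

119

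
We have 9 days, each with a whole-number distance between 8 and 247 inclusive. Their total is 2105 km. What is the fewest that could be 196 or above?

7

Each value short of 196 is at most 195, costing at least 247 − 195 = 52 against the maximum total of 2223.
We can afford to lose at most 2223 − 2105 = 118, so at most ⌊118/52⌋ = 2 fall short, and at least 7 are ≥ 196.
Exactly 7 works: 7 values at 247 and 2 at 195 total 2119; lower one of the high values by 14 (still ≥ 196) to hit 2105.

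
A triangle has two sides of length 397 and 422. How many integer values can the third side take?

The triangle inequality gives |397 − 422| < c < 397 + 422, i.e. 25 < c < 819.
So c can be any integer from 26 to 818: 793 values.

793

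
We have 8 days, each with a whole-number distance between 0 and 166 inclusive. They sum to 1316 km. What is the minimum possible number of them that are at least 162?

Suppose at most 8 − j of them reach 162; then j values are ≤ 161 and the rest ≤ 166.
The total is then ≤ 161·j + 166·(8 − j) = 1328 − 5j. For this to be ≥ 1316 we need j ≤ 2, so at least 8 − 2 = 6 must reach 162.
Exactly 6 works: 6 values at 166 and 2 at 161 total 1318; lower one of the high values by 2 (still ≥ 162) to hit 1316.

6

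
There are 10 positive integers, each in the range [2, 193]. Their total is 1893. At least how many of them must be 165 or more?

9

If only k of them are at least 165, the other 10 − k are at most 164, so the total is at most k·193 + (10 − k)·164.
This must reach 1893, so k·193 + (10 − k)·164 ≥ 1893, giving k ≥ 9.
Exactly 9 works: 9 values at 193 and 1 at 164 total 1901; lower one of the high values by 8 (still ≥ 165) to hit 1893.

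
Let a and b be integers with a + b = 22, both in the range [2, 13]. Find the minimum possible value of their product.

117

Since a + b is fixed, pushing one of them to its bound minimizes the product.
The extreme feasible split is a = 9, b = 13, giving ab = 117.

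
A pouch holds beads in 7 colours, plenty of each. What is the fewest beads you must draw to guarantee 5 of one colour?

In the worst case you draw 4 of each of the 7 colours: 7 × 4 = 28.
One more forces 5 of some colour, so 28 + 1 = 29.

29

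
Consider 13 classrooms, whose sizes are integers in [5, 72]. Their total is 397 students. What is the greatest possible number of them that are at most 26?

Each value at 26 or below falls at least 72 − 26 = 46 short of the ceiling 72.
The ceiling total is 13 × 72 = 936, and we need 397, so at most ⌊(936 − 397)/46⌋ = 11 can be that low.
k = 11 is achieved by 11 values at 26 and 2 at 72, total 430; lower one of the 72's by 33 (still > 26) to reach 397.

11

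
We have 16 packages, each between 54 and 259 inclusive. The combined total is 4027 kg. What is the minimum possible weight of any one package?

142

Minimizing one value means maximizing the remaining 15.
The other 15 contribute at most 15 × 259 = 3885, leaving at least 4027 − 3885 = 142.
Since 142 ≥ 54, this is achievable: one at 142 and 15 at 259.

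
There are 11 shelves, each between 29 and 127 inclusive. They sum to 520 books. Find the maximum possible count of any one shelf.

127

To make one shelf as large as possible, make the other 10 as small as possible.
The other 10 contribute at least 10 × 29 = 290, leaving at most 520 − 290 = 230.
But each shelf is capped at 127, so the maximum is 127.
Achievable: one at 127 and the other 10 totalling 393, which fits since 10 × 29 ≤ 393 ≤ 10 × 127.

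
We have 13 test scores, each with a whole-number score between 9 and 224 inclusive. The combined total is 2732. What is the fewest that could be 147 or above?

11

Suppose at most 13 − j of them reach 147; then j values are ≤ 146 and the rest ≤ 224.
The total is then ≤ 146·j + 224·(13 − j) = 2912 − 78j. For this to be ≥ 2732 we need j ≤ 2, so at least 13 − 2 = 11 must reach 147.
Exactly 11 works: 11 values at 224 and 2 at 146 total 2756; lower one of the high values by 24 (still ≥ 147) to hit 2732.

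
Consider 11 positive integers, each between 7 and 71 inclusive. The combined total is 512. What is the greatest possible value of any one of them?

71

Maximizing one value means minimizing the remaining 10.
The other 10 contribute at least 10 × 7 = 70, leaving at most 512 − 70 = 442.
But each integer is capped at 71, so the maximum is 71.
Achievable: one at 71 and the other 10 totalling 441, which fits since 10 × 7 ≤ 441 ≤ 10 × 71.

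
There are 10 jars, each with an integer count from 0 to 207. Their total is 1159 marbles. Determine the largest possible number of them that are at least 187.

If k of the values are ≥ 187, the total is ≥ 187k + 0(10 − k).
Setting 187k + 0(10 − k) ≤ 1159 gives 187k ≤ 1159, so k ≤ 6.
k = 6 is achieved by 6 values at 187 and 4 at 0, total 1122; add 37 to one value (staying below 187) to reach 1159.

6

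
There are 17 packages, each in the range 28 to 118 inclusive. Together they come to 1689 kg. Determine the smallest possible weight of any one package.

To make one package as small as possible, make the other 16 as large as possible.
The other 16 can take up 16 × 118 = 1888 ≥ 1689 − 28, so one package can sit at its floor of 28.
Achievable: one at 28 and the other 16 totalling 1661, which fits since 16 × 28 ≤ 1661 ≤ 16 × 118.

28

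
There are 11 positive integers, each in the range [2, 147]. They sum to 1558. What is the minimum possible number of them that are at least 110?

Suppose at most 11 − j of them reach 110; then j values are ≤ 109 and the rest ≤ 147.
The total is then ≤ 109·j + 147·(11 − j) = 1617 − 38j. For this to be ≥ 1558 we need j ≤ 1, so at least 11 − 1 = 10 must reach 110.
Exactly 10 works: 10 values at 147 and 1 at 109 total 1579; lower one of the high values by 21 (still ≥ 110) to hit 1558.

10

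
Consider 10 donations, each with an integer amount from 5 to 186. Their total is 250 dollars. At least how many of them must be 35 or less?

If only k of them are at most 35, the other 10 − k are at least 36, so the total is at least (10 − k)·36 + k·5.
This is ≤ 250, so (10 − k)·36 + 5k ≤ 250, which gives k ≥ 4.
Exactly 4 works: 4 values at 5 and 6 at 36 total 236; raise one of the low values by 14 (still ≤ 35) to hit 250.

4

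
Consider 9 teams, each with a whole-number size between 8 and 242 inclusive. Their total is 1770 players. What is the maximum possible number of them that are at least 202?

With k values at 202 or above and the rest at least 8, the sum is at least 72 + 194k.
Since the sum is 1770, we need 194k ≤ 1698, i.e. k ≤ 8.
k = 8 is achieved by 8 values at 202 and 1 at 8, total 1624; add 146 to one value (staying below 202) to reach 1770.

8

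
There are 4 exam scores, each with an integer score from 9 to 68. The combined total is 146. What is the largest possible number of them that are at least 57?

2

If k of the values are ≥ 57, the total is ≥ 57k + 9(4 − k).
Setting 57k + 9(4 − k) ≤ 146 gives 48k ≤ 110, so k ≤ 2.
k = 2 is achieved by 2 values at 57 and 2 at 9, total 132; add 14 to one value (staying below 57) to reach 146.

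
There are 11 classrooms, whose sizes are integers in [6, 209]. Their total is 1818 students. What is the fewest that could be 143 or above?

Each value short of 143 is at most 142, costing at least 209 − 142 = 67 against the maximum total of 2299.
We can afford to lose at most 2299 − 1818 = 481, so at most ⌊481/67⌋ = 7 fall short, and at least 4 are ≥ 143.
Exactly 4 works: 4 values at 209 and 7 at 142 total 1830; lower one of the high values by 12 (still ≥ 143) to hit 1818.

4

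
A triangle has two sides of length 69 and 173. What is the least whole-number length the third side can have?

The third side must exceed |69 − 173| = 104.
The smallest integer above 104 is 105.

105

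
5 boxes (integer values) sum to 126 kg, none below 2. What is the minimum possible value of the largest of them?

If every one of the 5 were at most 25, the total would be at most 5 × 25 = 125 < 126.
Taking 4 copies of 25 and 1 copy of 26 gives exactly 126, so 26 is attained.

26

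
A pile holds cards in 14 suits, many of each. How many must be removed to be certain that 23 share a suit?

309

In the worst case you draw 22 of each of the 14 suits: 14 × 22 = 308.
One more forces 23 of some suit, so 308 + 1 = 309.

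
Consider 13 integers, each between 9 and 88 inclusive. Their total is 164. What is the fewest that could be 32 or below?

Each value above 32 is at least 33, contributing at least 33 − 9 = 24 above the floor 9.
The sum exceeds the floor total 117 by 47, so at most ⌊47/24⌋ = 1 exceed 32, and at least 12 are ≤ 32.
Exactly 12 works: 12 values at 9 and 1 at 33 total 141; raise one of the low values by 23 (still ≤ 32) to hit 164.

12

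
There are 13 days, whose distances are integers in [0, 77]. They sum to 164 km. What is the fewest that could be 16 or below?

If only k of them are at most 16, the other 13 − k are at least 17, so the total is at least (13 − k)·17 + k·0.
This is ≤ 164, so (13 − k)·17 + 0k ≤ 164, which gives k ≥ 4.
Exactly 4 works: 4 values at 0 and 9 at 17 total 153; raise one of the low values by 11 (still ≤ 16) to hit 164.

4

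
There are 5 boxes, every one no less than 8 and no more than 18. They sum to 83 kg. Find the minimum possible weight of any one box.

11

To make one box as small as possible, make the other 4 as large as possible.
The other 4 contribute at most 4 × 18 = 72, leaving at least 83 − 72 = 11.
Since 11 ≥ 8, this is achievable: one at 11 and 4 at 18.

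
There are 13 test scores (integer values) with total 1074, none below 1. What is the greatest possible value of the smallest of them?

If every one of the 13 were at least 83, the total would be at least 13 × 83 = 1079 > 1074.
Achievable: 5 of them at 82 and 8 at 83 total 1074.

82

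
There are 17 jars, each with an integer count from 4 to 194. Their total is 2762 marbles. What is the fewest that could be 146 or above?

Suppose at most 17 − j of them reach 146; then j values are ≤ 145 and the rest ≤ 194.
The total is then ≤ 145·j + 194·(17 − j) = 3298 − 49j. For this to be ≥ 2762 we need j ≤ 10, so at least 17 − 10 = 7 must reach 146.
Exactly 7 works: 7 values at 194 and 10 at 145 total 2808; lower one of the high values by 46 (still ≥ 146) to hit 2762.

7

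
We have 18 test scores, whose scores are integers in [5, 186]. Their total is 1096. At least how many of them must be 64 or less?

Let j be the number exceeding 64. Then the total is ≥ 65·j + 5·(18 − j) = 90 + 60j.
So 60j ≤ 1006 and j ≤ 16; hence at least 18 − 16 = 2 are ≤ 64.
Exactly 2 works: 2 values at 5 and 16 at 65 total 1050; raise one of the low values by 46 (still ≤ 64) to hit 1096.

2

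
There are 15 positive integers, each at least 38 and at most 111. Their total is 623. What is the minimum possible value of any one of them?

To make one integer as small as possible, make the other 14 as large as possible.
The other 14 can take up 14 × 111 = 1554 ≥ 623 − 38, so one integer can sit at its floor of 38.
Achievable: one at 38 and the other 14 totalling 585, which fits since 14 × 38 ≤ 585 ≤ 14 × 111.

38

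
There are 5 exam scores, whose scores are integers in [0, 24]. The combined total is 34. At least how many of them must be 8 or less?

2

If only k of them are at most 8, the other 5 − k are at least 9, so the total is at least (5 − k)·9 + k·0.
This is ≤ 34, so (5 − k)·9 + 0k ≤ 34, which gives k ≥ 2.
Exactly 2 works: 2 values at 0 and 3 at 9 total 27; raise one of the low values by 7 (still ≤ 8) to hit 34.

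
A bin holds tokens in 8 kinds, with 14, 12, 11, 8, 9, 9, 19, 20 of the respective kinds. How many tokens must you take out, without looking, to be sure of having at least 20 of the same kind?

102

In the worst case you take as many as possible of each kind without reaching 20: 14 + 12 + 11 + 8 + 9 + 9 + 19 + 19 = 101.
The next one must give 20 of some kind, so 101 + 1 = 102.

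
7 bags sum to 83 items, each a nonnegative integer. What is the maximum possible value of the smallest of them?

11

The average is 83/7 < 12, so some value is ≤ 11.
Equality holds with 1 value of 11 and 6 values of 12.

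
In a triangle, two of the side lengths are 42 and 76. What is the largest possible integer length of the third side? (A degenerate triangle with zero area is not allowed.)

117

The third side must be less than 42 + 76 = 118.
The largest integer below 118 is 117.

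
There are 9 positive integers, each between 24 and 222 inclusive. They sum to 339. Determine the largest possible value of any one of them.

Maximizing one value means minimizing the remaining 8.
The other 8 contribute at least 8 × 24 = 192, leaving at most 339 − 192 = 147.
Since 147 ≤ 222, this is achievable: one at 147 and 8 at 24.

147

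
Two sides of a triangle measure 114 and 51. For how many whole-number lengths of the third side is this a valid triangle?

The triangle inequality gives |114 − 51| < c < 114 + 51, i.e. 63 < c < 165.
So c can be any integer from 64 to 164: 101 values.

101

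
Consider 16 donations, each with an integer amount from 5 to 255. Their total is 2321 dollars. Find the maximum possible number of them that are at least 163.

With k values at 163 or above and the rest at least 5, the sum is at least 80 + 158k.
Since the sum is 2321, we need 158k ≤ 2241, i.e. k ≤ 14.
k = 14 is achieved by 14 values at 163 and 2 at 5, total 2292; add 29 to one value (staying below 163) to reach 2321.

14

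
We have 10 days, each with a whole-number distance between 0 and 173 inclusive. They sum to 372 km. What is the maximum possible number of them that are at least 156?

Suppose k of them are at least 156. Those contribute at least 156 each and the other 10 − k at least 0 each.
So the total is at least 156k + 0(10 − k) = 0 + 156k. This must be ≤ 372, giving k ≤ 2.
k = 2 is achieved by 2 values at 156 and 8 at 0, total 312; add 60 to one value (staying below 156) to reach 372.

2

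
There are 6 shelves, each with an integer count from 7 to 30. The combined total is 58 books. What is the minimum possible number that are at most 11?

3

Each value above 11 is at least 12, contributing at least 12 − 7 = 5 above the floor 7.
The sum exceeds the floor total 42 by 16, so at most ⌊16/5⌋ = 3 exceed 11, and at least 3 are ≤ 11.
Exactly 3 works: 3 values at 7 and 3 at 12 total 57; raise one of the low values by 1 (still ≤ 11) to hit 58.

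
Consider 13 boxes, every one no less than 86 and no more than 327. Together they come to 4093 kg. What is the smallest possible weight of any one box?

Minimizing one value means maximizing the remaining 12.
The other 12 contribute at most 12 × 327 = 3924, leaving at least 4093 − 3924 = 169.
Since 169 ≥ 86, this is achievable: one at 169 and 12 at 327.

169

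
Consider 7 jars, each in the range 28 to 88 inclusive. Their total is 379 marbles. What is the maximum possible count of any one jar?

88

Maximizing one value means minimizing the remaining 6.
The other 6 contribute at least 6 × 28 = 168, leaving at most 379 − 168 = 211.
But each jar is capped at 88, so the maximum is 88.
Achievable: one at 88 and the other 6 totalling 291, which fits since 6 × 28 ≤ 291 ≤ 6 × 88.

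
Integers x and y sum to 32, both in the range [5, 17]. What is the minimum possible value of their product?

Since x + y is fixed, pushing one of them to its bound minimizes the product.
The extreme feasible split is x = 15, y = 17, giving xy = 255.

255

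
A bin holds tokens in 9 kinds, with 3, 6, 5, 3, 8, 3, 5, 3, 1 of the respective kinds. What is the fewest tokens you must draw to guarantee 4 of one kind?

26

In the worst case you take as many as possible of each kind without reaching 4: 3 + 3 + 3 + 3 + 3 + 3 + 3 + 3 + 1 = 25.
The next one must give 4 of some kind, so 25 + 1 = 26.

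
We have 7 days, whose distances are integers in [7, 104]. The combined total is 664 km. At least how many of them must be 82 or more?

5

Each value short of 82 is at most 81, costing at least 104 − 81 = 23 against the maximum total of 728.
We can afford to lose at most 728 − 664 = 64, so at most ⌊64/23⌋ = 2 fall short, and at least 5 are ≥ 82.
Exactly 5 works: 5 values at 104 and 2 at 81 total 682; lower one of the high values by 18 (still ≥ 82) to hit 664.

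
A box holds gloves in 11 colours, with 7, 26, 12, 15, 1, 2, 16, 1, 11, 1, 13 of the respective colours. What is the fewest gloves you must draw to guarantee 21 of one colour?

100

In the worst case you take as many as possible of each colour without reaching 21: 7 + 20 + 12 + 15 + 1 + 2 + 16 + 1 + 11 + 1 + 13 = 99.
The next one must give 21 of some colour, so 99 + 1 = 100.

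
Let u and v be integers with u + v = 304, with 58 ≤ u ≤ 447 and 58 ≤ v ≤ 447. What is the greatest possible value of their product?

23104

uv = u(304 − u) is maximized when u is as near 304/2 as the bounds allow.
Taking u = 152 and v = 152 (both in [58, 447]) gives uv = 23104.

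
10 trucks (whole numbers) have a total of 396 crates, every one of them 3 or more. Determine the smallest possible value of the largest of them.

Some value must be at least ⌈396/10⌉ = 40, since 10 × 39 = 390 < 396.
Equality holds with 6 values of 40 and 4 values of 39.

40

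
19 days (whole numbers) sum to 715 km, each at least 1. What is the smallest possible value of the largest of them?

If every one of the 19 were at most 37, the total would be at most 19 × 37 = 703 < 715.
Equality holds with 12 values of 38 and 7 values of 37.

38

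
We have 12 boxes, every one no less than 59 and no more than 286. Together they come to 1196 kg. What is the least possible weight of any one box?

Minimizing one value means maximizing the remaining 11.
The other 11 can take up 11 × 286 = 3146 ≥ 1196 − 59, so one box can sit at its floor of 59.
Achievable: one at 59 and the other 11 totalling 1137, which fits since 11 × 59 ≤ 1137 ≤ 11 × 286.

59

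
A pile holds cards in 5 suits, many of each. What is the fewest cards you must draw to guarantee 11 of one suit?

51

In the worst case you draw 10 of each of the 5 suits: 5 × 10 = 50.
One more forces 11 of some suit, so 50 + 1 = 51.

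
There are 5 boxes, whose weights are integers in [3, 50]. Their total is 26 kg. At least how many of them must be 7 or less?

Each value above 7 is at least 8, contributing at least 8 − 3 = 5 above the floor 3.
The sum exceeds the floor total 15 by 11, so at most ⌊11/5⌋ = 2 exceed 7, and at least 3 are ≤ 7.
Exactly 3 works: 3 values at 3 and 2 at 8 total 25; raise one of the low values by 1 (still ≤ 7) to hit 26.

3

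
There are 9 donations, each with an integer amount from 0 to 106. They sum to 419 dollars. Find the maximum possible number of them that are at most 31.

7

Each value at 31 or below falls at least 106 − 31 = 75 short of the ceiling 106.
The ceiling total is 9 × 106 = 954, and we need 419, so at most ⌊(954 − 419)/75⌋ = 7 can be that low.
k = 7 is achieved by 7 values at 31 and 2 at 106, total 429; lower one of the 106's by 10 (still > 31) to reach 419.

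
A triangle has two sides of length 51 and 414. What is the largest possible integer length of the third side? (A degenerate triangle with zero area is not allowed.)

464

The third side must be less than 51 + 414 = 465.
The largest integer below 465 is 464.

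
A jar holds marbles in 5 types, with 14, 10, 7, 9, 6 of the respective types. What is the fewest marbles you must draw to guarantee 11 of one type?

43

In the worst case you take as many as possible of each type without reaching 11: 10 + 10 + 7 + 9 + 6 = 42.
The next one must give 11 of some type, so 42 + 1 = 43.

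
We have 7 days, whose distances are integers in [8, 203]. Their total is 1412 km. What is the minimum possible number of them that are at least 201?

Suppose at most 7 − j of them reach 201; then j values are ≤ 200 and the rest ≤ 203.
The total is then ≤ 200·j + 203·(7 − j) = 1421 − 3j. For this to be ≥ 1412 we need j ≤ 3, so at least 7 − 3 = 4 must reach 201.
Exactly 4 works: 4 values at 203 and 3 at 200 total 1412.

4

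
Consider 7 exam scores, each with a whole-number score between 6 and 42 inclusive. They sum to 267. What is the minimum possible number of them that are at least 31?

5

Suppose at most 7 − j of them reach 31; then j values are ≤ 30 and the rest ≤ 42.
The total is then ≤ 30·j + 42·(7 − j) = 294 − 12j. For this to be ≥ 267 we need j ≤ 2, so at least 7 − 2 = 5 must reach 31.
Exactly 5 works: 5 values at 42 and 2 at 30 total 270; lower one of the high values by 3 (still ≥ 31) to hit 267.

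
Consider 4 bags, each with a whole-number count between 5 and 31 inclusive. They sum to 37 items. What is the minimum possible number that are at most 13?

Each value above 13 is at least 14, contributing at least 14 − 5 = 9 above the floor 5.
The sum exceeds the floor total 20 by 17, so at most ⌊17/9⌋ = 1 exceed 13, and at least 3 are ≤ 13.
Exactly 3 works: 3 values at 5 and 1 at 14 total 29; raise one of the low values by 8 (still ≤ 13) to hit 37.

3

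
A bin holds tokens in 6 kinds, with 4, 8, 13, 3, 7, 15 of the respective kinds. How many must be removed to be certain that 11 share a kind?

43

In the worst case you take as many as possible of each kind without reaching 11: 4 + 8 + 10 + 3 + 7 + 10 = 42.
The next one must give 11 of some kind, so 42 + 1 = 43.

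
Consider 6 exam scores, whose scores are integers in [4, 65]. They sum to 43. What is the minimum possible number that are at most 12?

If only k of them are at most 12, the other 6 − k are at least 13, so the total is at least (6 − k)·13 + k·4.
This is ≤ 43, so (6 − k)·13 + 4k ≤ 43, which gives k ≥ 4.
Exactly 4 works: 4 values at 4 and 2 at 13 total 42; raise one of the low values by 1 (still ≤ 12) to hit 43.

4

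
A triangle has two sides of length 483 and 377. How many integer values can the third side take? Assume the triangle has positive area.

The triangle inequality gives |483 − 377| < c < 483 + 377, i.e. 106 < c < 860.
So c can be any integer from 107 to 859: 753 values.

753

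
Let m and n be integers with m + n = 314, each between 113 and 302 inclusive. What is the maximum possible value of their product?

With m + n fixed, mn peaks when the two are closest together.
Taking m = 157 and n = 157 (both in [113, 302]) gives mn = 24649.

24649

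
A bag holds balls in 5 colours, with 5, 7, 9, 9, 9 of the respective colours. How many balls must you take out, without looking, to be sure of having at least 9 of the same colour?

In the worst case you take as many as possible of each colour without reaching 9: 5 + 7 + 8 + 8 + 8 = 36.
The next one must give 9 of some colour, so 36 + 1 = 37.

37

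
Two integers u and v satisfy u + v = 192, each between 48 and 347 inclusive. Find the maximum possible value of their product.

9216

For a fixed sum, the product uv is largest when u and v are as close as possible.
Taking u = 96 and v = 96 (both in [48, 347]) gives uv = 9216.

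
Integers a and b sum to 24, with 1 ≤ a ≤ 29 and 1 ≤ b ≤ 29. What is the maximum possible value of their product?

With a + b fixed, ab peaks when the two are closest together.
Taking a = 12 and b = 12 (both in [1, 29]) gives ab = 144.

144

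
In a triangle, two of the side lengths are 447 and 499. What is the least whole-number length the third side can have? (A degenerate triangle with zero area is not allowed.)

The third side must exceed |447 − 499| = 52.
The smallest integer above 52 is 53.

53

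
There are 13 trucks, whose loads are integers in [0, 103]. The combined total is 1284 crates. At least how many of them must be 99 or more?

2

Suppose at most 13 − j of them reach 99; then j values are ≤ 98 and the rest ≤ 103.
The total is then ≤ 98·j + 103·(13 − j) = 1339 − 5j. For this to be ≥ 1284 we need j ≤ 11, so at least 13 − 11 = 2 must reach 99.
Exactly 2 works: 2 values at 103 and 11 at 98 total 1284.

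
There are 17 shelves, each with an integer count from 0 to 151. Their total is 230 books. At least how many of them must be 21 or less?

If only k of them are at most 21, the other 17 − k are at least 22, so the total is at least (17 − k)·22 + k·0.
This is ≤ 230, so (17 − k)·22 + 0k ≤ 230, which gives k ≥ 7.
Exactly 7 works: 7 values at 0 and 10 at 22 total 220; raise one of the low values by 10 (still ≤ 21) to hit 230.

7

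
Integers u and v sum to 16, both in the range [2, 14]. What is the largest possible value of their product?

64

uv = u(16 − u) is maximized when u is as near 16/2 as the bounds allow.
Taking u = 8 and v = 8 (both in [2, 14]) gives uv = 64.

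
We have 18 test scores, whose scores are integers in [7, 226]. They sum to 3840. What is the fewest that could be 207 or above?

7

Suppose at most 18 − j of them reach 207; then j values are ≤ 206 and the rest ≤ 226.
The total is then ≤ 206·j + 226·(18 − j) = 4068 − 20j. For this to be ≥ 3840 we need j ≤ 11, so at least 18 − 11 = 7 must reach 207.
Exactly 7 works: 7 values at 226 and 11 at 206 total 3848; lower one of the high values by 8 (still ≥ 207) to hit 3840.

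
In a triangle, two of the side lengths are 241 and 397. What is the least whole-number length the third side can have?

The third side must exceed |241 − 397| = 156.
The smallest integer above 156 is 157.

157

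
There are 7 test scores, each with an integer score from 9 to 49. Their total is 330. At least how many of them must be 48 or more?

Suppose at most 7 − j of them reach 48; then j values are ≤ 47 and the rest ≤ 49.
The total is then ≤ 47·j + 49·(7 − j) = 343 − 2j. For this to be ≥ 330 we need j ≤ 6, so at least 7 − 6 = 1 must reach 48.
Exactly 1 works: 1 value at 49 and 6 at 47 total 331; lower one of the high values by 1 (still ≥ 48) to hit 330.

1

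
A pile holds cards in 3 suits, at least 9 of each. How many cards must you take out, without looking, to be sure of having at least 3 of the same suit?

In the worst case you draw 2 of each of the 3 suits: 3 × 2 = 6.
One more forces 3 of some suit, so 6 + 1 = 7.

7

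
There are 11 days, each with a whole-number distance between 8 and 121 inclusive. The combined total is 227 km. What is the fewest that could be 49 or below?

8

Each value above 49 is at least 50, contributing at least 50 − 8 = 42 above the floor 8.
The sum exceeds the floor total 88 by 139, so at most ⌊139/42⌋ = 3 exceed 49, and at least 8 are ≤ 49.
Exactly 8 works: 8 values at 8 and 3 at 50 total 214; raise one of the low values by 13 (still ≤ 49) to hit 227.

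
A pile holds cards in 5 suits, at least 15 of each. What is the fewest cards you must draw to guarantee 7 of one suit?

You could draw 6 of every suit without reaching 7 of any — 30 in all.
One more forces 7 of some suit, so 30 + 1 = 31.

31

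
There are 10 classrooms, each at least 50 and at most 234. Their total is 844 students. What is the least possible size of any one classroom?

50

Minimizing one value means maximizing the remaining 9.
The other 9 can take up 9 × 234 = 2106 ≥ 844 − 50, so one classroom can sit at its floor of 50.
Achievable: one at 50 and the other 9 totalling 794, which fits since 9 × 50 ≤ 794 ≤ 9 × 234.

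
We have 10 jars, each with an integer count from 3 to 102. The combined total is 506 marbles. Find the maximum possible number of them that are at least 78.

With k values at 78 or above and the rest at least 3, the sum is at least 30 + 75k.
Since the sum is 506, we need 75k ≤ 476, i.e. k ≤ 6.
k = 6 is achieved by 6 values at 78 and 4 at 3, total 480; add 26 to one value (staying below 78) to reach 506.

6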